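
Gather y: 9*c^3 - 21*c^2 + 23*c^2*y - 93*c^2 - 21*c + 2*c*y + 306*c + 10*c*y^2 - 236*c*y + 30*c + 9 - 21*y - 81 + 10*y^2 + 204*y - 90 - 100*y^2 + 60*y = 9*c^3 - 114*c^2 + 315*c + y^2*(10*c - 90) + y*(23*c^2 - 234*c + 243) - 162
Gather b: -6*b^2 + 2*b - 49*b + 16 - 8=-6*b^2 - 47*b + 8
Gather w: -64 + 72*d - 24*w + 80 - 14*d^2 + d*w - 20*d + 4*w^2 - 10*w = -14*d^2 + 52*d + 4*w^2 + w*(d - 34) + 16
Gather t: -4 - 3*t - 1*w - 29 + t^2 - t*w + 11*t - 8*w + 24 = t^2 + t*(8 - w) - 9*w - 9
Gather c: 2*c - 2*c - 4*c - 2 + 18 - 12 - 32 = -4*c - 28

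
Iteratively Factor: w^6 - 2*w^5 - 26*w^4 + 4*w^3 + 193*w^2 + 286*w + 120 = (w + 1)*(w^5 - 3*w^4 - 23*w^3 + 27*w^2 + 166*w + 120) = (w - 5)*(w + 1)*(w^4 + 2*w^3 - 13*w^2 - 38*w - 24) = (w - 5)*(w - 4)*(w + 1)*(w^3 + 6*w^2 + 11*w + 6) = (w - 5)*(w - 4)*(w + 1)*(w + 2)*(w^2 + 4*w + 3) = (w - 5)*(w - 4)*(w + 1)^2*(w + 2)*(w + 3)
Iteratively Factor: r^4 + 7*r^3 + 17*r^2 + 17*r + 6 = (r + 3)*(r^3 + 4*r^2 + 5*r + 2) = (r + 1)*(r + 3)*(r^2 + 3*r + 2) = (r + 1)*(r + 2)*(r + 3)*(r + 1)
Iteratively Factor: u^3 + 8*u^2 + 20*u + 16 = (u + 2)*(u^2 + 6*u + 8) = (u + 2)*(u + 4)*(u + 2)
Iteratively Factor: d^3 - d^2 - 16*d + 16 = (d - 1)*(d^2 - 16) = (d - 1)*(d + 4)*(d - 4)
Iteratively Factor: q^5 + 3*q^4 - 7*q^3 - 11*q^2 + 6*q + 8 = (q + 1)*(q^4 + 2*q^3 - 9*q^2 - 2*q + 8) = (q - 2)*(q + 1)*(q^3 + 4*q^2 - q - 4) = (q - 2)*(q + 1)*(q + 4)*(q^2 - 1) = (q - 2)*(q - 1)*(q + 1)*(q + 4)*(q + 1)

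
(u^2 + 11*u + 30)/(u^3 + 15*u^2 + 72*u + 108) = (u + 5)/(u^2 + 9*u + 18)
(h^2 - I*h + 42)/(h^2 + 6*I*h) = (h - 7*I)/h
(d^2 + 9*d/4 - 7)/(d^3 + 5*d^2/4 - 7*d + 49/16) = 4*(d + 4)/(4*d^2 + 12*d - 7)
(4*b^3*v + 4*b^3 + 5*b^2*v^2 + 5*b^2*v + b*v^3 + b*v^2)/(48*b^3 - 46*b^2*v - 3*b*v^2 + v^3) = b*(4*b^2*v + 4*b^2 + 5*b*v^2 + 5*b*v + v^3 + v^2)/(48*b^3 - 46*b^2*v - 3*b*v^2 + v^3)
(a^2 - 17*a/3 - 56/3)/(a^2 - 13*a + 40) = (a + 7/3)/(a - 5)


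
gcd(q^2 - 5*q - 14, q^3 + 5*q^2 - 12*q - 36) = q + 2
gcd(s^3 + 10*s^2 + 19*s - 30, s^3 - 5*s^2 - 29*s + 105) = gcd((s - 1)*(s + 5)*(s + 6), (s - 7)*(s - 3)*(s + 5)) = s + 5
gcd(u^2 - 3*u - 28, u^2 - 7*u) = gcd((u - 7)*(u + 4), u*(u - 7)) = u - 7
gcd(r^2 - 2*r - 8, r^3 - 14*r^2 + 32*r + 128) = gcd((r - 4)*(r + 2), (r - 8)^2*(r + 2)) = r + 2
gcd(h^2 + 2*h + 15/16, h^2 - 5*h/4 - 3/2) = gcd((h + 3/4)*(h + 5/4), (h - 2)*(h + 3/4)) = h + 3/4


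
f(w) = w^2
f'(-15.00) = -30.00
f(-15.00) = 225.00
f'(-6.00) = -12.00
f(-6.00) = 36.00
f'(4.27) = 8.54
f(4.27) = 18.23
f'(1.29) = 2.58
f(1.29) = 1.66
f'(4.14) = 8.28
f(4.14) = 17.14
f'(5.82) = 11.64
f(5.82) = 33.87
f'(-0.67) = -1.34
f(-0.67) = 0.45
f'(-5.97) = -11.94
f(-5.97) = 35.64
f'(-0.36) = -0.72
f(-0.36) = 0.13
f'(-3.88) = -7.76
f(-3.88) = 15.05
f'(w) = 2*w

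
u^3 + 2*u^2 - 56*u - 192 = (u - 8)*(u + 4)*(u + 6)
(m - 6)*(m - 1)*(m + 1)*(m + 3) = m^4 - 3*m^3 - 19*m^2 + 3*m + 18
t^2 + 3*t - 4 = (t - 1)*(t + 4)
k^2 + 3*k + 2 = (k + 1)*(k + 2)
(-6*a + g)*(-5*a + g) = 30*a^2 - 11*a*g + g^2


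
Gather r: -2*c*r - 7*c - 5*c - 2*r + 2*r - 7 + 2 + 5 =-2*c*r - 12*c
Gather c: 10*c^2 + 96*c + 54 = 10*c^2 + 96*c + 54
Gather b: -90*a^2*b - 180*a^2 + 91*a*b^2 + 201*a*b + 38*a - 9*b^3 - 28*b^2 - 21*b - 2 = -180*a^2 + 38*a - 9*b^3 + b^2*(91*a - 28) + b*(-90*a^2 + 201*a - 21) - 2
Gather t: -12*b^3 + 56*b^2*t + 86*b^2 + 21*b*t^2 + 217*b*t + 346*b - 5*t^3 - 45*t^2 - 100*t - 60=-12*b^3 + 86*b^2 + 346*b - 5*t^3 + t^2*(21*b - 45) + t*(56*b^2 + 217*b - 100) - 60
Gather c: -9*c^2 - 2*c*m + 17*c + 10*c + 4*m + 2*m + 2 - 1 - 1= -9*c^2 + c*(27 - 2*m) + 6*m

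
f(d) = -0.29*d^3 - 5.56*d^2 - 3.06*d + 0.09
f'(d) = -0.87*d^2 - 11.12*d - 3.06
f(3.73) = -103.73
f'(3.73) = -56.64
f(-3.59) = -47.16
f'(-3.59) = 25.65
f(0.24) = -0.97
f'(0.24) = -5.78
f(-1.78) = -10.44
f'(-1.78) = 13.98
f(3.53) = -92.75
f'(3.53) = -53.15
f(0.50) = -2.87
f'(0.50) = -8.84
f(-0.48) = 0.31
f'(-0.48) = 2.08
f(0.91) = -7.52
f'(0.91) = -13.90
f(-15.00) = -226.26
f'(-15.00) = -32.01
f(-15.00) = -226.26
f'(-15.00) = -32.01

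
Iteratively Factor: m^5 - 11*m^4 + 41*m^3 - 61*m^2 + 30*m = (m)*(m^4 - 11*m^3 + 41*m^2 - 61*m + 30) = m*(m - 5)*(m^3 - 6*m^2 + 11*m - 6) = m*(m - 5)*(m - 3)*(m^2 - 3*m + 2) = m*(m - 5)*(m - 3)*(m - 2)*(m - 1)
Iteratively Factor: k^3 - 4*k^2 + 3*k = (k)*(k^2 - 4*k + 3) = k*(k - 3)*(k - 1)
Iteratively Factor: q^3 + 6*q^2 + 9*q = (q + 3)*(q^2 + 3*q) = (q + 3)^2*(q)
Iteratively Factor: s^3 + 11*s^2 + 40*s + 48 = (s + 3)*(s^2 + 8*s + 16) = (s + 3)*(s + 4)*(s + 4)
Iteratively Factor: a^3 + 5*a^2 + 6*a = (a + 2)*(a^2 + 3*a) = a*(a + 2)*(a + 3)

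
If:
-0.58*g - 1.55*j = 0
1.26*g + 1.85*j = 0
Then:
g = 0.00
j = 0.00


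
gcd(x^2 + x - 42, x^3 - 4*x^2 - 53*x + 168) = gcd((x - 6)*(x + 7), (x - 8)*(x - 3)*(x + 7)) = x + 7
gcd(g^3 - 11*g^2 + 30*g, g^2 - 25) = g - 5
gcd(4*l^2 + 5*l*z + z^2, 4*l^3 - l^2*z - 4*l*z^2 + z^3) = l + z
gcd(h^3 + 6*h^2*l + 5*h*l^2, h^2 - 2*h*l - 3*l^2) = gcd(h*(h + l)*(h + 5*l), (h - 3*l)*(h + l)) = h + l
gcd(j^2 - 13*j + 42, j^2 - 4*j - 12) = j - 6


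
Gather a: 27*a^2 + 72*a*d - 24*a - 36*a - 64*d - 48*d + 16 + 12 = 27*a^2 + a*(72*d - 60) - 112*d + 28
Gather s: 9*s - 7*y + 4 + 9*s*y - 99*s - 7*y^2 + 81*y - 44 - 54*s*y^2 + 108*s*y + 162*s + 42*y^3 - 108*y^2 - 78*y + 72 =s*(-54*y^2 + 117*y + 72) + 42*y^3 - 115*y^2 - 4*y + 32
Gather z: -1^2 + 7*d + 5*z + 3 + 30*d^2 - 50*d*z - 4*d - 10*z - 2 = 30*d^2 + 3*d + z*(-50*d - 5)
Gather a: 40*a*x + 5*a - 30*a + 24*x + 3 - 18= a*(40*x - 25) + 24*x - 15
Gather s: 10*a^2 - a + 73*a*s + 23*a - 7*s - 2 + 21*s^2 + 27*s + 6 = 10*a^2 + 22*a + 21*s^2 + s*(73*a + 20) + 4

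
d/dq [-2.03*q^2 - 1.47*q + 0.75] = -4.06*q - 1.47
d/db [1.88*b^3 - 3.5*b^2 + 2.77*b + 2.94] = 5.64*b^2 - 7.0*b + 2.77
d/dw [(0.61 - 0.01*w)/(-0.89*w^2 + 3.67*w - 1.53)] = (-0.0089*w^2 + 1.0858*w - 2.2234)/(0.7921*w^4 - 6.5326*w^3 + 16.1923*w^2 - 11.2302*w + 2.3409)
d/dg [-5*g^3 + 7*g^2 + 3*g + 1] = -15*g^2 + 14*g + 3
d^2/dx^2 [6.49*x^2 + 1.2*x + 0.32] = 12.9800000000000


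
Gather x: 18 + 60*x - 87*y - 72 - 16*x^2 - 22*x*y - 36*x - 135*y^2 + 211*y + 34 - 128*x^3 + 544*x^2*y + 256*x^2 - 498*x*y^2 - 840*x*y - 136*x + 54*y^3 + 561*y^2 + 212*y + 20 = -128*x^3 + x^2*(544*y + 240) + x*(-498*y^2 - 862*y - 112) + 54*y^3 + 426*y^2 + 336*y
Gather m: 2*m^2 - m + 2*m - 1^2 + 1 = 2*m^2 + m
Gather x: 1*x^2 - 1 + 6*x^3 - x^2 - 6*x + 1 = 6*x^3 - 6*x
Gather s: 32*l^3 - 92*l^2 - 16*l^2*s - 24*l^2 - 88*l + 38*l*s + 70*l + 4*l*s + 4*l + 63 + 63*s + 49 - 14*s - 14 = 32*l^3 - 116*l^2 - 14*l + s*(-16*l^2 + 42*l + 49) + 98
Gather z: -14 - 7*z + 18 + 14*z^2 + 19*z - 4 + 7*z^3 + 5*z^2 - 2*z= 7*z^3 + 19*z^2 + 10*z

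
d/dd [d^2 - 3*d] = 2*d - 3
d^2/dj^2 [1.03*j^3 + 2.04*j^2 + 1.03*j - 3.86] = 6.18*j + 4.08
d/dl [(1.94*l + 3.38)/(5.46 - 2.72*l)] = (53.81792*l - 108.03156)/(2.72*l - 5.46)^3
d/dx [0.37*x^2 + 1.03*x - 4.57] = 0.74*x + 1.03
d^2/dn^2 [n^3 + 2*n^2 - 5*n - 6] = 6*n + 4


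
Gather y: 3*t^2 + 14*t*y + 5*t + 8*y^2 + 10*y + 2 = 3*t^2 + 5*t + 8*y^2 + y*(14*t + 10) + 2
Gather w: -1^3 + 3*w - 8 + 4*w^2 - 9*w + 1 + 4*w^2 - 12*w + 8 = 8*w^2 - 18*w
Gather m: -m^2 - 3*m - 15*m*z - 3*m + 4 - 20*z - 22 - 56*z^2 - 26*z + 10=-m^2 + m*(-15*z - 6) - 56*z^2 - 46*z - 8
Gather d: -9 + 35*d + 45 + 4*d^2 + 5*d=4*d^2 + 40*d + 36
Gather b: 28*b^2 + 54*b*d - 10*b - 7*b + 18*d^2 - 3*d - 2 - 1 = 28*b^2 + b*(54*d - 17) + 18*d^2 - 3*d - 3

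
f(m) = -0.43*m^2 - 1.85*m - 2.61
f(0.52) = -3.69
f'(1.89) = -3.48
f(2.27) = -9.03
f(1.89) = -7.64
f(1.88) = -7.61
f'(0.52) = -2.30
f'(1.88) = -3.47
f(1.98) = -7.96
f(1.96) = -7.89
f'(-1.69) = -0.40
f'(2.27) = -3.80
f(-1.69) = -0.71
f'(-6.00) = 3.31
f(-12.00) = -42.33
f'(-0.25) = -1.64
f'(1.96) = -3.54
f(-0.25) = -2.17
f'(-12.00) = 8.47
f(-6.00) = -6.99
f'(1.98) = -3.55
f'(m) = -0.86*m - 1.85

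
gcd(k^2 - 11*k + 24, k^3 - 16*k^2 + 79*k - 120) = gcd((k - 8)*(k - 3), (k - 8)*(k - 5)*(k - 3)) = k^2 - 11*k + 24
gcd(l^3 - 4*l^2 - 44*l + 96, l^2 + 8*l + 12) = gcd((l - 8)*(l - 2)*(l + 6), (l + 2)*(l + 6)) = l + 6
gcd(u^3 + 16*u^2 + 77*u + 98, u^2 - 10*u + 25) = 1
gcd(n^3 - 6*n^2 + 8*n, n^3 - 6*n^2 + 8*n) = n^3 - 6*n^2 + 8*n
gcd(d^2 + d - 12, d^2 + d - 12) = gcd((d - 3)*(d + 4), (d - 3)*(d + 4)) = d^2 + d - 12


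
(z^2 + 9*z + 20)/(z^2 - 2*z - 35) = (z + 4)/(z - 7)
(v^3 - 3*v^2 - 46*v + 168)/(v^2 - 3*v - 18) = (v^2 + 3*v - 28)/(v + 3)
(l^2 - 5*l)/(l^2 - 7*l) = (l - 5)/(l - 7)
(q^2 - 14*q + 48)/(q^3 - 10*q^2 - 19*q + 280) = (q - 6)/(q^2 - 2*q - 35)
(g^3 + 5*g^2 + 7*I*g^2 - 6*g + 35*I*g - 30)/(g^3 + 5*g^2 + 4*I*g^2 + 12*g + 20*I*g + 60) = (g + I)/(g - 2*I)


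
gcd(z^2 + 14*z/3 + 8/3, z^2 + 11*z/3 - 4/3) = z + 4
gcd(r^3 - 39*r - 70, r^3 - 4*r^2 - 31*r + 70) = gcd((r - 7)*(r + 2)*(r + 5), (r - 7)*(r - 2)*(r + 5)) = r^2 - 2*r - 35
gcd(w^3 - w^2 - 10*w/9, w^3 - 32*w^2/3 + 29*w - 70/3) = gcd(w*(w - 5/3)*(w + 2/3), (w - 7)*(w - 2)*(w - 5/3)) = w - 5/3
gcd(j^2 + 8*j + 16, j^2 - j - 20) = j + 4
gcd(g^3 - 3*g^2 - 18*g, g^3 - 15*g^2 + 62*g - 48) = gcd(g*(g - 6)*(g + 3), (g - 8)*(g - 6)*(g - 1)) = g - 6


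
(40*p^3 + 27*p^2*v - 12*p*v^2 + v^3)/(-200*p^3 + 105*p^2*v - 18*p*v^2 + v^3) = (-p - v)/(5*p - v)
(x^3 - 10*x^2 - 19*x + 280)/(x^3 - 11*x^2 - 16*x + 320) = (x - 7)/(x - 8)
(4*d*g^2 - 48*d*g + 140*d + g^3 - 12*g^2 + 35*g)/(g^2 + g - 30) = (4*d*g - 28*d + g^2 - 7*g)/(g + 6)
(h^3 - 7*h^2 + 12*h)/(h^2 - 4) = h*(h^2 - 7*h + 12)/(h^2 - 4)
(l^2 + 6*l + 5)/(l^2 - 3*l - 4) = (l + 5)/(l - 4)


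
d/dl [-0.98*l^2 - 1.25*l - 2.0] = -1.96*l - 1.25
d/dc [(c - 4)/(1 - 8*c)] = -31/(8*c - 1)^2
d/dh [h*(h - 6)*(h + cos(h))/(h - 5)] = (-h*(h - 6)*(h + cos(h)) + (h - 5)*(-h*(h - 6)*(sin(h) - 1) + h*(h + cos(h)) + (h - 6)*(h + cos(h))))/(h - 5)^2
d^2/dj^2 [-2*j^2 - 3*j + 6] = -4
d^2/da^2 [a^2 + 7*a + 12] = 2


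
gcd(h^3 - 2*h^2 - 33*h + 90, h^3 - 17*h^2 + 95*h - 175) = h - 5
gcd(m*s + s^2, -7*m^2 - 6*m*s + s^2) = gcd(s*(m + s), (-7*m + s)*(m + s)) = m + s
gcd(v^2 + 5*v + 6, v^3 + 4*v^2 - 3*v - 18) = v + 3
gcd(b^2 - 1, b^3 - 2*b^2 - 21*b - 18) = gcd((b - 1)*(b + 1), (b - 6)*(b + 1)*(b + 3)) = b + 1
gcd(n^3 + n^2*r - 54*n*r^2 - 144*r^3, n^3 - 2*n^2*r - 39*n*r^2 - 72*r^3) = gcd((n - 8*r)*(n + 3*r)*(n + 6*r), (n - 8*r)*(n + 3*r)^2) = -n^2 + 5*n*r + 24*r^2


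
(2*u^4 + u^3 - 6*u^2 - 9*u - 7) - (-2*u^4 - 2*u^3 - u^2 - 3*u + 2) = 4*u^4 + 3*u^3 - 5*u^2 - 6*u - 9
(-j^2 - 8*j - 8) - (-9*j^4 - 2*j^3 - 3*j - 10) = 9*j^4 + 2*j^3 - j^2 - 5*j + 2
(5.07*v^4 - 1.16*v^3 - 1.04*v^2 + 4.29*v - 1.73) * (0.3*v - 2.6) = 1.521*v^5 - 13.53*v^4 + 2.704*v^3 + 3.991*v^2 - 11.673*v + 4.498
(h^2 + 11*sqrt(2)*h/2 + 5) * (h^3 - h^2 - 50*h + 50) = h^5 - h^4 + 11*sqrt(2)*h^4/2 - 45*h^3 - 11*sqrt(2)*h^3/2 - 275*sqrt(2)*h^2 + 45*h^2 - 250*h + 275*sqrt(2)*h + 250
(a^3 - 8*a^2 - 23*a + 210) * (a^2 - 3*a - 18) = a^5 - 11*a^4 - 17*a^3 + 423*a^2 - 216*a - 3780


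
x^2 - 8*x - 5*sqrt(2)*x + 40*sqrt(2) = (x - 8)*(x - 5*sqrt(2))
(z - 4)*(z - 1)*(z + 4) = z^3 - z^2 - 16*z + 16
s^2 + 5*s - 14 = (s - 2)*(s + 7)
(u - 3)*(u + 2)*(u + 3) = u^3 + 2*u^2 - 9*u - 18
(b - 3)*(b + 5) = b^2 + 2*b - 15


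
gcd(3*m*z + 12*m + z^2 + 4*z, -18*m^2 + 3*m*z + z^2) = 1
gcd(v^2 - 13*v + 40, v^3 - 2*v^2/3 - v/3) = 1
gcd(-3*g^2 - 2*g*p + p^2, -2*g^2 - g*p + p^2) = g + p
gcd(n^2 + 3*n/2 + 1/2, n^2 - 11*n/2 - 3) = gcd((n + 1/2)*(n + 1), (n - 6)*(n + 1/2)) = n + 1/2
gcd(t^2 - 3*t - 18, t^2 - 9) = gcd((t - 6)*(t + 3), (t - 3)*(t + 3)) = t + 3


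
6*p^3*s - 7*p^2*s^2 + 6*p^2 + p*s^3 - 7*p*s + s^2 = (-6*p + s)*(-p + s)*(p*s + 1)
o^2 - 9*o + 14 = (o - 7)*(o - 2)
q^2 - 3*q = q*(q - 3)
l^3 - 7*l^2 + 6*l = l*(l - 6)*(l - 1)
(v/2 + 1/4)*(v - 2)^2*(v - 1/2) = v^4/2 - 2*v^3 + 15*v^2/8 + v/2 - 1/2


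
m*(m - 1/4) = m^2 - m/4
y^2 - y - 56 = (y - 8)*(y + 7)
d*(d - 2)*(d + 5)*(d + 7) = d^4 + 10*d^3 + 11*d^2 - 70*d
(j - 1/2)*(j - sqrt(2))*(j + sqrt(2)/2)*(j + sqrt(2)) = j^4 - j^3/2 + sqrt(2)*j^3/2 - 2*j^2 - sqrt(2)*j^2/4 - sqrt(2)*j + j + sqrt(2)/2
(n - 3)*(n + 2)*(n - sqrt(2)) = n^3 - sqrt(2)*n^2 - n^2 - 6*n + sqrt(2)*n + 6*sqrt(2)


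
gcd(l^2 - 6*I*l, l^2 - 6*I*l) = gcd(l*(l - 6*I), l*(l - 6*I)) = l^2 - 6*I*l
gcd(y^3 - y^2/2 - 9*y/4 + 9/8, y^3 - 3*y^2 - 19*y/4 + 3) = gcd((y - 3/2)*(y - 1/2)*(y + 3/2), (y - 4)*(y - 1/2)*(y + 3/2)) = y^2 + y - 3/4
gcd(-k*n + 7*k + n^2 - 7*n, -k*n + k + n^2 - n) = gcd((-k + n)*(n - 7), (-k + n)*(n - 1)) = k - n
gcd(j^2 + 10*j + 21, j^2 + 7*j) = j + 7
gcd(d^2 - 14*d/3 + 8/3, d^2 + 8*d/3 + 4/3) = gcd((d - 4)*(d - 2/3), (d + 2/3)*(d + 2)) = 1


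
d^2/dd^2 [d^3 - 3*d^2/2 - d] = 6*d - 3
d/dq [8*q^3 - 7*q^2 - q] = 24*q^2 - 14*q - 1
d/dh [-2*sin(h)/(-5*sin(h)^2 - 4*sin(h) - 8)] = 2*(8 - 5*sin(h)^2)*cos(h)/(5*sin(h)^2 + 4*sin(h) + 8)^2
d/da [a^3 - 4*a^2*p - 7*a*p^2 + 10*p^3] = 3*a^2 - 8*a*p - 7*p^2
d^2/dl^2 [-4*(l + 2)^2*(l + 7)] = -24*l - 88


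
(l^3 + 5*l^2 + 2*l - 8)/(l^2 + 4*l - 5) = (l^2 + 6*l + 8)/(l + 5)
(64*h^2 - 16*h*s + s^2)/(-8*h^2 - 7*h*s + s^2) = (-8*h + s)/(h + s)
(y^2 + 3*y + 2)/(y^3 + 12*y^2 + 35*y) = (y^2 + 3*y + 2)/(y*(y^2 + 12*y + 35))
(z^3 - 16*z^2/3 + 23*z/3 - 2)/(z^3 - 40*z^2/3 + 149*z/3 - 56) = (3*z^2 - 7*z + 2)/(3*z^2 - 31*z + 56)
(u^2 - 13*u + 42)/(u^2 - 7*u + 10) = (u^2 - 13*u + 42)/(u^2 - 7*u + 10)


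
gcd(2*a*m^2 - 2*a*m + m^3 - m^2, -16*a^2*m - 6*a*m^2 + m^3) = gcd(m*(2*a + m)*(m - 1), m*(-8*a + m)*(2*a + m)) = 2*a*m + m^2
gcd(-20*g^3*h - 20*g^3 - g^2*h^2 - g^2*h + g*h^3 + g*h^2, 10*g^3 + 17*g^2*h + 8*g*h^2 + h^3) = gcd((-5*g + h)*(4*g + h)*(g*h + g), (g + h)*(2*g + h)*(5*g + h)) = 1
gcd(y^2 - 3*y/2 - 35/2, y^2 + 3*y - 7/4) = y + 7/2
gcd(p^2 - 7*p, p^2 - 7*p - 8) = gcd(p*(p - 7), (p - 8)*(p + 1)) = 1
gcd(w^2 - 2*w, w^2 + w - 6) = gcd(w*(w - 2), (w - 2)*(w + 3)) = w - 2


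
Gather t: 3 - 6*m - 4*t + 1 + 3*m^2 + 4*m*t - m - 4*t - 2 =3*m^2 - 7*m + t*(4*m - 8) + 2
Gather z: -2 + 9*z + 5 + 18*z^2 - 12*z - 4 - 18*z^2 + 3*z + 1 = 0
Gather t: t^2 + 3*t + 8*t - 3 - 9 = t^2 + 11*t - 12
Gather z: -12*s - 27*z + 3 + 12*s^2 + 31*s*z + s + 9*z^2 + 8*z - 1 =12*s^2 - 11*s + 9*z^2 + z*(31*s - 19) + 2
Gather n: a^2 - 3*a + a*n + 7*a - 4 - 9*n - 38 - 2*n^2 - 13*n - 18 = a^2 + 4*a - 2*n^2 + n*(a - 22) - 60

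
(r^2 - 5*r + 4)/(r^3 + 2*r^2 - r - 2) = (r - 4)/(r^2 + 3*r + 2)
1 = 1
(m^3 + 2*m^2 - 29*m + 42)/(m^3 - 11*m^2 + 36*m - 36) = (m + 7)/(m - 6)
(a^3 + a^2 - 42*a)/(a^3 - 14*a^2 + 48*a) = (a + 7)/(a - 8)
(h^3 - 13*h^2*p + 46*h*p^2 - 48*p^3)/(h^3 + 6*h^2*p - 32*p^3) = (h^2 - 11*h*p + 24*p^2)/(h^2 + 8*h*p + 16*p^2)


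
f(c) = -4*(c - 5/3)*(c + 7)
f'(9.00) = -93.33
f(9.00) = -469.33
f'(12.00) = -117.33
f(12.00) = -785.33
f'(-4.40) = 13.87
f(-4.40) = 63.09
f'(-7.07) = 35.23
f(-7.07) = -2.45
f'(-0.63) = -16.29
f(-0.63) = 58.52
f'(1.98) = -37.17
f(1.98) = -11.25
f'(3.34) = -48.05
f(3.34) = -69.21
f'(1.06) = -29.81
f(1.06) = 19.56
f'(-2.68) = 0.11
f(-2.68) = 75.11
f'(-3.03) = 2.91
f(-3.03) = 74.58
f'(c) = -8*c - 64/3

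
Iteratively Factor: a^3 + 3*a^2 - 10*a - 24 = (a - 3)*(a^2 + 6*a + 8) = (a - 3)*(a + 4)*(a + 2)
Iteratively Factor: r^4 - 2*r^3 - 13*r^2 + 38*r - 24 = (r - 2)*(r^3 - 13*r + 12) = (r - 2)*(r - 1)*(r^2 + r - 12) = (r - 3)*(r - 2)*(r - 1)*(r + 4)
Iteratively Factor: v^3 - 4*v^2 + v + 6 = (v - 3)*(v^2 - v - 2) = (v - 3)*(v - 2)*(v + 1)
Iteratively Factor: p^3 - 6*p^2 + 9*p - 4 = (p - 1)*(p^2 - 5*p + 4) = (p - 4)*(p - 1)*(p - 1)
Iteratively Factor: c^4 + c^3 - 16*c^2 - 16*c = (c - 4)*(c^3 + 5*c^2 + 4*c) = (c - 4)*(c + 4)*(c^2 + c) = c*(c - 4)*(c + 4)*(c + 1)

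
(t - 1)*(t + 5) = t^2 + 4*t - 5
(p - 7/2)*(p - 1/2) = p^2 - 4*p + 7/4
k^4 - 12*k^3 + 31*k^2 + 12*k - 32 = (k - 8)*(k - 4)*(k - 1)*(k + 1)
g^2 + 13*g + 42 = (g + 6)*(g + 7)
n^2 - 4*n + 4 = (n - 2)^2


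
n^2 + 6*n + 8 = (n + 2)*(n + 4)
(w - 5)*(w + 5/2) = w^2 - 5*w/2 - 25/2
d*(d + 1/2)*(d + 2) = d^3 + 5*d^2/2 + d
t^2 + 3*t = t*(t + 3)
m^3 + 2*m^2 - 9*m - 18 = (m - 3)*(m + 2)*(m + 3)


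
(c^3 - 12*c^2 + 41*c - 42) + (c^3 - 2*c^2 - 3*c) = 2*c^3 - 14*c^2 + 38*c - 42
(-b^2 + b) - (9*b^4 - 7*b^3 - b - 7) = -9*b^4 + 7*b^3 - b^2 + 2*b + 7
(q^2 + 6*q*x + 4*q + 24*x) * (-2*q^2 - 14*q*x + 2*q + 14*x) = -2*q^4 - 26*q^3*x - 6*q^3 - 84*q^2*x^2 - 78*q^2*x + 8*q^2 - 252*q*x^2 + 104*q*x + 336*x^2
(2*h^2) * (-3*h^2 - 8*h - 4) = -6*h^4 - 16*h^3 - 8*h^2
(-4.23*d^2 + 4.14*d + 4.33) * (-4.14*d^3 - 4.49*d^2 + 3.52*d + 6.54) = 17.5122*d^5 + 1.8531*d^4 - 51.4044*d^3 - 32.5331*d^2 + 42.3172*d + 28.3182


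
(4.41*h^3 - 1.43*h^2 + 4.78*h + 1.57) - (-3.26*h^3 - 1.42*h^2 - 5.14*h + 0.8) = 7.67*h^3 - 0.01*h^2 + 9.92*h + 0.77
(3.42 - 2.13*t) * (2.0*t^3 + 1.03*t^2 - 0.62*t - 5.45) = -4.26*t^4 + 4.6461*t^3 + 4.8432*t^2 + 9.4881*t - 18.639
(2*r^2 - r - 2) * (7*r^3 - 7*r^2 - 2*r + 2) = 14*r^5 - 21*r^4 - 11*r^3 + 20*r^2 + 2*r - 4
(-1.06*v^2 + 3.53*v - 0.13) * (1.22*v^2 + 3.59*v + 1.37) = -1.2932*v^4 + 0.501199999999999*v^3 + 11.0619*v^2 + 4.3694*v - 0.1781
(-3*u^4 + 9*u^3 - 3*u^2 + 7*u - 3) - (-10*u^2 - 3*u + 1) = -3*u^4 + 9*u^3 + 7*u^2 + 10*u - 4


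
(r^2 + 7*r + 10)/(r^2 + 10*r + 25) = (r + 2)/(r + 5)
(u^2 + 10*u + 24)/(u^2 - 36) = (u + 4)/(u - 6)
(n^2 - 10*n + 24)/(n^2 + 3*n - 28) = (n - 6)/(n + 7)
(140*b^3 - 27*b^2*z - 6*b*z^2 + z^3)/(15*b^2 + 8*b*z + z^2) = (28*b^2 - 11*b*z + z^2)/(3*b + z)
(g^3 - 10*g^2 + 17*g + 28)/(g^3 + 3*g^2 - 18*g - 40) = (g^2 - 6*g - 7)/(g^2 + 7*g + 10)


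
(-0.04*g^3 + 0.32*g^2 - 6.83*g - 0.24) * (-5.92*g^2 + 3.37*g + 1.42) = 0.2368*g^5 - 2.0292*g^4 + 41.4552*g^3 - 21.1419*g^2 - 10.5074*g - 0.3408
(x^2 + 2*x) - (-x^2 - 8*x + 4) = 2*x^2 + 10*x - 4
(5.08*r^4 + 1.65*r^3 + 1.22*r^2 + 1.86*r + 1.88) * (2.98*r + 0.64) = 15.1384*r^5 + 8.1682*r^4 + 4.6916*r^3 + 6.3236*r^2 + 6.7928*r + 1.2032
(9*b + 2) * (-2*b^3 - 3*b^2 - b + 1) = -18*b^4 - 31*b^3 - 15*b^2 + 7*b + 2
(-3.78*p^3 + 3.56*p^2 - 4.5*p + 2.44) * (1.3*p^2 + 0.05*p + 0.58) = -4.914*p^5 + 4.439*p^4 - 7.8644*p^3 + 5.0118*p^2 - 2.488*p + 1.4152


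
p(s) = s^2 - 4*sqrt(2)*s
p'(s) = 2*s - 4*sqrt(2)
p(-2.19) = 17.18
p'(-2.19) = -10.04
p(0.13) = -0.72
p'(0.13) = -5.40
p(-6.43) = 77.72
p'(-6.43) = -18.52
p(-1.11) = 7.51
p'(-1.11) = -7.88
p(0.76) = -3.72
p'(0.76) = -4.14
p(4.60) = -4.86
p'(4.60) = 3.54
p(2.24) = -7.65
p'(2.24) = -1.18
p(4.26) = -5.95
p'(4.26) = 2.86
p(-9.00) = 131.91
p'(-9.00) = -23.66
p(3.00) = -7.97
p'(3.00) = 0.34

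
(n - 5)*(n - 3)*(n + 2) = n^3 - 6*n^2 - n + 30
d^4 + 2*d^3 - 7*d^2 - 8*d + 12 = (d - 2)*(d - 1)*(d + 2)*(d + 3)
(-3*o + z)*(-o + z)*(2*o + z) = 6*o^3 - 5*o^2*z - 2*o*z^2 + z^3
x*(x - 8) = x^2 - 8*x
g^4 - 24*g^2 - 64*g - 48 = (g - 6)*(g + 2)^3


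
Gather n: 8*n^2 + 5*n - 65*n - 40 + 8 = 8*n^2 - 60*n - 32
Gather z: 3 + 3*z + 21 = 3*z + 24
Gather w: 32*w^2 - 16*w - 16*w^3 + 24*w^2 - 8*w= -16*w^3 + 56*w^2 - 24*w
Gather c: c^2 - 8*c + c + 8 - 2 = c^2 - 7*c + 6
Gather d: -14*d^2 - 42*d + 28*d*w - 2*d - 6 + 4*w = -14*d^2 + d*(28*w - 44) + 4*w - 6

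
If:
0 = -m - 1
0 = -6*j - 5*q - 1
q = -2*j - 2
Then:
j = -9/4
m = -1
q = 5/2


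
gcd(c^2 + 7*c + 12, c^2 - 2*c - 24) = c + 4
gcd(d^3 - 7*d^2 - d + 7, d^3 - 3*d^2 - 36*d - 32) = d + 1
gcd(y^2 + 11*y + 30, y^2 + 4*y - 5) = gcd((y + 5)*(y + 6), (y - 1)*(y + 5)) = y + 5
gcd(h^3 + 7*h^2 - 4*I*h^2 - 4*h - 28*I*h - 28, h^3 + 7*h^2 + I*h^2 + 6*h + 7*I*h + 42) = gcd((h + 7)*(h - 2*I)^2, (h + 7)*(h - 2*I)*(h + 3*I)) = h^2 + h*(7 - 2*I) - 14*I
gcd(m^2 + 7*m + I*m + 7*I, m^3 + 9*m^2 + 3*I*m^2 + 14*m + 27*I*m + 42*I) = m + 7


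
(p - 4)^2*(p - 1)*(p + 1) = p^4 - 8*p^3 + 15*p^2 + 8*p - 16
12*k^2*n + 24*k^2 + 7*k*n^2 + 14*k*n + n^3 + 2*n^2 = (3*k + n)*(4*k + n)*(n + 2)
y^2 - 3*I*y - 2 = (y - 2*I)*(y - I)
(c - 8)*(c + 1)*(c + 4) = c^3 - 3*c^2 - 36*c - 32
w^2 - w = w*(w - 1)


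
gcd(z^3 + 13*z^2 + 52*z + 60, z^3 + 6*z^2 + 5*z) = z + 5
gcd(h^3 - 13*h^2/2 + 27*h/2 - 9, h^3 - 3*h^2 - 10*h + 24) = h - 2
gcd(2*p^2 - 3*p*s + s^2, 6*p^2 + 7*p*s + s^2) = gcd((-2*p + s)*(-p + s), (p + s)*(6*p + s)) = 1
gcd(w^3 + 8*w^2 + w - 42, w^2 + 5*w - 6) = 1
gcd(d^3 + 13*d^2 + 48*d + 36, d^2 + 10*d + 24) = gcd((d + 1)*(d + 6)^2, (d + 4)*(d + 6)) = d + 6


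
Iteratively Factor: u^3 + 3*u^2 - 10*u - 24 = (u + 2)*(u^2 + u - 12) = (u + 2)*(u + 4)*(u - 3)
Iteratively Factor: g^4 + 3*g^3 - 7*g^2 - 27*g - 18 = (g + 1)*(g^3 + 2*g^2 - 9*g - 18) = (g + 1)*(g + 3)*(g^2 - g - 6) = (g - 3)*(g + 1)*(g + 3)*(g + 2)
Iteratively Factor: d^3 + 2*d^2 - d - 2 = (d + 2)*(d^2 - 1) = (d + 1)*(d + 2)*(d - 1)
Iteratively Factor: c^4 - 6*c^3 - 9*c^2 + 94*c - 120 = (c + 4)*(c^3 - 10*c^2 + 31*c - 30) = (c - 5)*(c + 4)*(c^2 - 5*c + 6) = (c - 5)*(c - 3)*(c + 4)*(c - 2)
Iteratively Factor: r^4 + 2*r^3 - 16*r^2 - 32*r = (r - 4)*(r^3 + 6*r^2 + 8*r) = (r - 4)*(r + 2)*(r^2 + 4*r) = r*(r - 4)*(r + 2)*(r + 4)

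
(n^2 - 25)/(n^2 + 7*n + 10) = (n - 5)/(n + 2)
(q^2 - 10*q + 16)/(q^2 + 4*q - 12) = (q - 8)/(q + 6)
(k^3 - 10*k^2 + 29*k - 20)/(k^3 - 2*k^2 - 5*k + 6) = (k^2 - 9*k + 20)/(k^2 - k - 6)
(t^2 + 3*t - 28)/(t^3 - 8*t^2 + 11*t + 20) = (t + 7)/(t^2 - 4*t - 5)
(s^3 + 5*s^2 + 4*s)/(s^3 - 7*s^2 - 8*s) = (s + 4)/(s - 8)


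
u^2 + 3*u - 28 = (u - 4)*(u + 7)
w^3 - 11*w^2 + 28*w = w*(w - 7)*(w - 4)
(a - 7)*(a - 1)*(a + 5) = a^3 - 3*a^2 - 33*a + 35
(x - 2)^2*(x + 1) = x^3 - 3*x^2 + 4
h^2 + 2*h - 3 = (h - 1)*(h + 3)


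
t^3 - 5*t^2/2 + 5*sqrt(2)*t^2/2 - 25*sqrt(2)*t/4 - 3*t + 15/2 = (t - 5/2)*(t - sqrt(2)/2)*(t + 3*sqrt(2))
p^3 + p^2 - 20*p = p*(p - 4)*(p + 5)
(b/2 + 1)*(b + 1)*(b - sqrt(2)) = b^3/2 - sqrt(2)*b^2/2 + 3*b^2/2 - 3*sqrt(2)*b/2 + b - sqrt(2)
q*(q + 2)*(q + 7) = q^3 + 9*q^2 + 14*q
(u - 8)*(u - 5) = u^2 - 13*u + 40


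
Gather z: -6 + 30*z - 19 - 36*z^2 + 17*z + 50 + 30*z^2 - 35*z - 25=-6*z^2 + 12*z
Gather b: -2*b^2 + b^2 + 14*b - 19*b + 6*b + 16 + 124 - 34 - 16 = -b^2 + b + 90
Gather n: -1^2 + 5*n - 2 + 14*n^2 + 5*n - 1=14*n^2 + 10*n - 4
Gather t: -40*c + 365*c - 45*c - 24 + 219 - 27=280*c + 168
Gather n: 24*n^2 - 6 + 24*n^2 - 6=48*n^2 - 12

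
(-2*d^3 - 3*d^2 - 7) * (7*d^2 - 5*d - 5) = -14*d^5 - 11*d^4 + 25*d^3 - 34*d^2 + 35*d + 35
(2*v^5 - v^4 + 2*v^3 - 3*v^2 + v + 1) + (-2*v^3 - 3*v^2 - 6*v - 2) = 2*v^5 - v^4 - 6*v^2 - 5*v - 1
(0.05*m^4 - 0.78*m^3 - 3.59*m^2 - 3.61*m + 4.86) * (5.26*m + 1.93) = 0.263*m^5 - 4.0063*m^4 - 20.3888*m^3 - 25.9173*m^2 + 18.5963*m + 9.3798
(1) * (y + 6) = y + 6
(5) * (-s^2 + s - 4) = -5*s^2 + 5*s - 20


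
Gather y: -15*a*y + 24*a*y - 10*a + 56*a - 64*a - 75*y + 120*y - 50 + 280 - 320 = -18*a + y*(9*a + 45) - 90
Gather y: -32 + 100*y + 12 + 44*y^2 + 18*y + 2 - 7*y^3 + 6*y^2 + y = -7*y^3 + 50*y^2 + 119*y - 18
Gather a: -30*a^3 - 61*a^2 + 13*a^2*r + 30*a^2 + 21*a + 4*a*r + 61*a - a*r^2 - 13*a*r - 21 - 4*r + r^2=-30*a^3 + a^2*(13*r - 31) + a*(-r^2 - 9*r + 82) + r^2 - 4*r - 21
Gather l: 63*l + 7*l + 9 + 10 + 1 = 70*l + 20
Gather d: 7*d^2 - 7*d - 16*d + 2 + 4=7*d^2 - 23*d + 6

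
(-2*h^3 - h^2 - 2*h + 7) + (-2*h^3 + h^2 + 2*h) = 7 - 4*h^3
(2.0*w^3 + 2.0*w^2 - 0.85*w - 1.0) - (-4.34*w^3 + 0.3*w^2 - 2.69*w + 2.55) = 6.34*w^3 + 1.7*w^2 + 1.84*w - 3.55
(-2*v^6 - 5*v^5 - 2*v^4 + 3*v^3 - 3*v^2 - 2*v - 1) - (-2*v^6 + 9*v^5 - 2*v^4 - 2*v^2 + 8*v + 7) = -14*v^5 + 3*v^3 - v^2 - 10*v - 8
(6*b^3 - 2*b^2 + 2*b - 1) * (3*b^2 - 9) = 18*b^5 - 6*b^4 - 48*b^3 + 15*b^2 - 18*b + 9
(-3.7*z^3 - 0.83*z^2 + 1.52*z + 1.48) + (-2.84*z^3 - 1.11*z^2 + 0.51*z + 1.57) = -6.54*z^3 - 1.94*z^2 + 2.03*z + 3.05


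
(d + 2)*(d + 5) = d^2 + 7*d + 10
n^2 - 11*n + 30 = (n - 6)*(n - 5)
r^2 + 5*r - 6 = (r - 1)*(r + 6)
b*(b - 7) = b^2 - 7*b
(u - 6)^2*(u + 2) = u^3 - 10*u^2 + 12*u + 72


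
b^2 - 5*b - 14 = (b - 7)*(b + 2)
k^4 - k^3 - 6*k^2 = k^2*(k - 3)*(k + 2)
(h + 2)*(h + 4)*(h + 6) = h^3 + 12*h^2 + 44*h + 48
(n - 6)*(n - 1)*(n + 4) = n^3 - 3*n^2 - 22*n + 24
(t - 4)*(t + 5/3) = t^2 - 7*t/3 - 20/3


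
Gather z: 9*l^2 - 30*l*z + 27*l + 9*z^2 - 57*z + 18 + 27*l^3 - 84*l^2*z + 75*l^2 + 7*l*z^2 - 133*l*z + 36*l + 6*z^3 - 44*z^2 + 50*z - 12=27*l^3 + 84*l^2 + 63*l + 6*z^3 + z^2*(7*l - 35) + z*(-84*l^2 - 163*l - 7) + 6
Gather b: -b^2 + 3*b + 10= -b^2 + 3*b + 10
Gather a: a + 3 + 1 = a + 4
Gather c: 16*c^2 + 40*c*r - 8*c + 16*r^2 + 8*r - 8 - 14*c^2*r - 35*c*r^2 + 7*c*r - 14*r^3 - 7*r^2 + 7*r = c^2*(16 - 14*r) + c*(-35*r^2 + 47*r - 8) - 14*r^3 + 9*r^2 + 15*r - 8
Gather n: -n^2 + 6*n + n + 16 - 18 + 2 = -n^2 + 7*n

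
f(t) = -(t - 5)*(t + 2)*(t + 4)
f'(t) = -(t - 5)*(t + 2) - (t - 5)*(t + 4) - (t + 2)*(t + 4) = -3*t^2 - 2*t + 22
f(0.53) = 51.23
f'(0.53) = 20.10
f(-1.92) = 1.15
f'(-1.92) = 14.78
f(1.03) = 60.51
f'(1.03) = 16.76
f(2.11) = 72.57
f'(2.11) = 4.42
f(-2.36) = -4.35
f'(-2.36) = 10.01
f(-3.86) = -2.31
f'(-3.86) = -14.98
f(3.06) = 69.30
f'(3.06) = -12.21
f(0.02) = 40.44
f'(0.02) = 21.96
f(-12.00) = 1360.00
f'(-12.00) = -386.00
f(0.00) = 40.00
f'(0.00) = 22.00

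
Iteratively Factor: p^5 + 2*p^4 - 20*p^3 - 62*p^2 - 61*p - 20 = (p + 1)*(p^4 + p^3 - 21*p^2 - 41*p - 20) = (p + 1)*(p + 4)*(p^3 - 3*p^2 - 9*p - 5) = (p + 1)^2*(p + 4)*(p^2 - 4*p - 5) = (p - 5)*(p + 1)^2*(p + 4)*(p + 1)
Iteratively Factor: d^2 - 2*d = (d - 2)*(d)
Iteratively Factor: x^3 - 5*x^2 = (x - 5)*(x^2) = x*(x - 5)*(x)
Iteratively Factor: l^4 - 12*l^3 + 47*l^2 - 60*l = (l - 3)*(l^3 - 9*l^2 + 20*l) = (l - 5)*(l - 3)*(l^2 - 4*l) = l*(l - 5)*(l - 3)*(l - 4)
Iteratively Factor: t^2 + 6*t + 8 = (t + 2)*(t + 4)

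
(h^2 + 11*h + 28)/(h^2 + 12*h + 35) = (h + 4)/(h + 5)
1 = 1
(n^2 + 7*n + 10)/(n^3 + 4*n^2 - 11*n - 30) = 1/(n - 3)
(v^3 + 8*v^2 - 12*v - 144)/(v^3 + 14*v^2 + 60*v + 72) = (v - 4)/(v + 2)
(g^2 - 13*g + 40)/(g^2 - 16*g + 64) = (g - 5)/(g - 8)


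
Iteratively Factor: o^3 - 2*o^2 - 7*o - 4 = (o + 1)*(o^2 - 3*o - 4) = (o + 1)^2*(o - 4)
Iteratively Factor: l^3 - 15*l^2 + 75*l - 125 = (l - 5)*(l^2 - 10*l + 25) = (l - 5)^2*(l - 5)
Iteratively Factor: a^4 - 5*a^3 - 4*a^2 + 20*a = (a - 5)*(a^3 - 4*a) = (a - 5)*(a + 2)*(a^2 - 2*a) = a*(a - 5)*(a + 2)*(a - 2)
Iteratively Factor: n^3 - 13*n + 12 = (n + 4)*(n^2 - 4*n + 3) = (n - 1)*(n + 4)*(n - 3)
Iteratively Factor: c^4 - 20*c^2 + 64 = (c + 2)*(c^3 - 2*c^2 - 16*c + 32) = (c - 4)*(c + 2)*(c^2 + 2*c - 8) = (c - 4)*(c - 2)*(c + 2)*(c + 4)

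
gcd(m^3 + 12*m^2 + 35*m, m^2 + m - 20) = m + 5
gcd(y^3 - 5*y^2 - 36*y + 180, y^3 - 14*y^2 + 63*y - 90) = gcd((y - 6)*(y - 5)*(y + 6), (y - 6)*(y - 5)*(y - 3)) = y^2 - 11*y + 30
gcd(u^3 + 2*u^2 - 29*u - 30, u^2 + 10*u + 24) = u + 6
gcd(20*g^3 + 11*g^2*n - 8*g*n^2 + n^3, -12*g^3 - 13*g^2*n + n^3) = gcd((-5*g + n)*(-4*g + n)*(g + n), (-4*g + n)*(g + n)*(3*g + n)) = 4*g^2 + 3*g*n - n^2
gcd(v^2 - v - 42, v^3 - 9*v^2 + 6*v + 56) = v - 7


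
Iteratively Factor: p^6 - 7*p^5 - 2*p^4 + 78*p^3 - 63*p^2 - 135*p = (p + 1)*(p^5 - 8*p^4 + 6*p^3 + 72*p^2 - 135*p) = (p - 3)*(p + 1)*(p^4 - 5*p^3 - 9*p^2 + 45*p) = p*(p - 3)*(p + 1)*(p^3 - 5*p^2 - 9*p + 45) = p*(p - 3)^2*(p + 1)*(p^2 - 2*p - 15) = p*(p - 5)*(p - 3)^2*(p + 1)*(p + 3)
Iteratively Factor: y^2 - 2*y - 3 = (y + 1)*(y - 3)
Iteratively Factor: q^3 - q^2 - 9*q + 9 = (q - 3)*(q^2 + 2*q - 3) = (q - 3)*(q - 1)*(q + 3)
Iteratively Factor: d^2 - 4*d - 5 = (d - 5)*(d + 1)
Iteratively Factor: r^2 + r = (r + 1)*(r)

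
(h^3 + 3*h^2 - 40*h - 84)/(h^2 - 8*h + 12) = (h^2 + 9*h + 14)/(h - 2)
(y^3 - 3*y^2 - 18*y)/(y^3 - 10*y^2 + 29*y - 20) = y*(y^2 - 3*y - 18)/(y^3 - 10*y^2 + 29*y - 20)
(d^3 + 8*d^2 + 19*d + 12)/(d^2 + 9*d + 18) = (d^2 + 5*d + 4)/(d + 6)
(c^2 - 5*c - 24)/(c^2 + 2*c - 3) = (c - 8)/(c - 1)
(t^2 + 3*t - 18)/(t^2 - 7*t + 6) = (t^2 + 3*t - 18)/(t^2 - 7*t + 6)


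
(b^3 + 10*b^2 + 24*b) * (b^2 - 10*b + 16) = b^5 - 60*b^3 - 80*b^2 + 384*b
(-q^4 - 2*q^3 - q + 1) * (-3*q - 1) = 3*q^5 + 7*q^4 + 2*q^3 + 3*q^2 - 2*q - 1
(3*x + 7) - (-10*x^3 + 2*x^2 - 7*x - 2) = 10*x^3 - 2*x^2 + 10*x + 9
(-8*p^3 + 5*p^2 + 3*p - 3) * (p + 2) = -8*p^4 - 11*p^3 + 13*p^2 + 3*p - 6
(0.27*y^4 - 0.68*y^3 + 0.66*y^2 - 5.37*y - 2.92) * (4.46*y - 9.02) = 1.2042*y^5 - 5.4682*y^4 + 9.0772*y^3 - 29.9034*y^2 + 35.4142*y + 26.3384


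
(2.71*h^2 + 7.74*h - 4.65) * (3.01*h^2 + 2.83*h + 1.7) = 8.1571*h^4 + 30.9667*h^3 + 12.5147*h^2 - 0.00150000000000183*h - 7.905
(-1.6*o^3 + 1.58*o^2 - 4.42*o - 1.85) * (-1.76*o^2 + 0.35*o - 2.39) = 2.816*o^5 - 3.3408*o^4 + 12.1562*o^3 - 2.0672*o^2 + 9.9163*o + 4.4215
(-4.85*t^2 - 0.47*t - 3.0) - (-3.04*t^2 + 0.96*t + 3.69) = -1.81*t^2 - 1.43*t - 6.69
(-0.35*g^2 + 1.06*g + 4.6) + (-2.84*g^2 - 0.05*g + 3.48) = -3.19*g^2 + 1.01*g + 8.08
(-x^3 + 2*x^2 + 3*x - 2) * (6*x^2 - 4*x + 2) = -6*x^5 + 16*x^4 + 8*x^3 - 20*x^2 + 14*x - 4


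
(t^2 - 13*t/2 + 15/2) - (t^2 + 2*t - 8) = 31/2 - 17*t/2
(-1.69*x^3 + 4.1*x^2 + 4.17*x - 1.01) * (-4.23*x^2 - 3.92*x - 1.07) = 7.1487*x^5 - 10.7182*x^4 - 31.9028*x^3 - 16.4611*x^2 - 0.5027*x + 1.0807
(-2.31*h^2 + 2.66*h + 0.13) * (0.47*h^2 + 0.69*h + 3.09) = -1.0857*h^4 - 0.3437*h^3 - 5.2414*h^2 + 8.3091*h + 0.4017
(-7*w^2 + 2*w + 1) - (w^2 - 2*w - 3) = -8*w^2 + 4*w + 4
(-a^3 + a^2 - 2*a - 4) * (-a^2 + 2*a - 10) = a^5 - 3*a^4 + 14*a^3 - 10*a^2 + 12*a + 40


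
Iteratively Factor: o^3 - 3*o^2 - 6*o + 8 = (o - 4)*(o^2 + o - 2) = (o - 4)*(o - 1)*(o + 2)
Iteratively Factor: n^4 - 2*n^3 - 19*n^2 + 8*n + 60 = (n + 3)*(n^3 - 5*n^2 - 4*n + 20) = (n - 2)*(n + 3)*(n^2 - 3*n - 10) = (n - 5)*(n - 2)*(n + 3)*(n + 2)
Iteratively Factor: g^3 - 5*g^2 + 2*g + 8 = (g - 2)*(g^2 - 3*g - 4) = (g - 2)*(g + 1)*(g - 4)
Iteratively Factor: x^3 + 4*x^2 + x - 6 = (x - 1)*(x^2 + 5*x + 6) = (x - 1)*(x + 3)*(x + 2)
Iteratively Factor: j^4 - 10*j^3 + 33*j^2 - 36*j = (j - 4)*(j^3 - 6*j^2 + 9*j) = j*(j - 4)*(j^2 - 6*j + 9) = j*(j - 4)*(j - 3)*(j - 3)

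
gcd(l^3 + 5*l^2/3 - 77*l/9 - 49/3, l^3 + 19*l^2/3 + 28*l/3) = l + 7/3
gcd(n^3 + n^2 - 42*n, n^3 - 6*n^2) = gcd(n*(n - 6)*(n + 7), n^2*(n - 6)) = n^2 - 6*n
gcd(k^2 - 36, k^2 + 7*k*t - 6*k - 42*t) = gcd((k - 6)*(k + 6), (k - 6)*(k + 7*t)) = k - 6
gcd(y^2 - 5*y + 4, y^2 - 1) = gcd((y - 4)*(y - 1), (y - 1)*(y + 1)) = y - 1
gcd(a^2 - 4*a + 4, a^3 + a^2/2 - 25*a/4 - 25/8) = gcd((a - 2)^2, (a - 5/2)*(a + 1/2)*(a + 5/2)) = 1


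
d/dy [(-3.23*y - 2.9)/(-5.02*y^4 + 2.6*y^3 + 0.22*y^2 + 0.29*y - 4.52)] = (-48.6438*y^4 - 41.436*y^3 + 23.3306*y^2 + 1.276*y + 15.4406)/(25.2004*y^8 - 26.104*y^7 + 4.5512*y^6 - 1.7676*y^5 + 46.9372*y^4 - 23.3764*y^3 - 1.9047*y^2 - 2.6216*y + 20.4304)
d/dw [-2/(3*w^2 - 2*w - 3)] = 4*(3*w - 1)/(-3*w^2 + 2*w + 3)^2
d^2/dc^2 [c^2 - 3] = 2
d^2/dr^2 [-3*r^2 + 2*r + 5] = -6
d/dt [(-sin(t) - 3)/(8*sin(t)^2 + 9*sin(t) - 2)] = (8*sin(t)^2 + 48*sin(t) + 29)*cos(t)/(8*sin(t)^2 + 9*sin(t) - 2)^2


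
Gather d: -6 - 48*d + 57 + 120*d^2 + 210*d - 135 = 120*d^2 + 162*d - 84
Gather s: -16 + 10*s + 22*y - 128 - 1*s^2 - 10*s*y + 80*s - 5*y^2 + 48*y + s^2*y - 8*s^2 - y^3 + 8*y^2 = s^2*(y - 9) + s*(90 - 10*y) - y^3 + 3*y^2 + 70*y - 144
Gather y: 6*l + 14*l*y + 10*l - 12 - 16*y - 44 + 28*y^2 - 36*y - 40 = 16*l + 28*y^2 + y*(14*l - 52) - 96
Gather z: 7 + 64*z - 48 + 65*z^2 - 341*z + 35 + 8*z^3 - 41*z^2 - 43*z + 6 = 8*z^3 + 24*z^2 - 320*z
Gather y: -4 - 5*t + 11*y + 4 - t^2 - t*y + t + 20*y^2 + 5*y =-t^2 - 4*t + 20*y^2 + y*(16 - t)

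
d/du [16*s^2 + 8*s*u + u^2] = 8*s + 2*u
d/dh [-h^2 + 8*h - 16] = 8 - 2*h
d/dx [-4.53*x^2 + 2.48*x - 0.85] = 2.48 - 9.06*x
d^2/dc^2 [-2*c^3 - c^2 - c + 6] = -12*c - 2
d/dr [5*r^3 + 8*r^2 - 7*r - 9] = 15*r^2 + 16*r - 7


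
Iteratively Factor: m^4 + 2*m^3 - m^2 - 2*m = (m + 1)*(m^3 + m^2 - 2*m) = m*(m + 1)*(m^2 + m - 2) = m*(m - 1)*(m + 1)*(m + 2)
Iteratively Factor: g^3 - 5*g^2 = (g)*(g^2 - 5*g) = g*(g - 5)*(g)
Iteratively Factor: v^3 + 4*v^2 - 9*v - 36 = (v + 4)*(v^2 - 9) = (v + 3)*(v + 4)*(v - 3)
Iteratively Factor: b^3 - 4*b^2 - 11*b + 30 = (b - 2)*(b^2 - 2*b - 15) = (b - 5)*(b - 2)*(b + 3)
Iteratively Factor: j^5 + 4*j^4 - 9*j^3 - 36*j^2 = (j - 3)*(j^4 + 7*j^3 + 12*j^2) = j*(j - 3)*(j^3 + 7*j^2 + 12*j) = j^2*(j - 3)*(j^2 + 7*j + 12) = j^2*(j - 3)*(j + 4)*(j + 3)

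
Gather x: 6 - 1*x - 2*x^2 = -2*x^2 - x + 6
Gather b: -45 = -45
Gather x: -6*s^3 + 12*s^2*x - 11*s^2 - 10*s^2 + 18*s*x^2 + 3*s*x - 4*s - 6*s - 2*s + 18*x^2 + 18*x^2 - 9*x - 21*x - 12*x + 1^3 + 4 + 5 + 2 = -6*s^3 - 21*s^2 - 12*s + x^2*(18*s + 36) + x*(12*s^2 + 3*s - 42) + 12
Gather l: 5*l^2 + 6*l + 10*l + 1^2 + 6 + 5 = 5*l^2 + 16*l + 12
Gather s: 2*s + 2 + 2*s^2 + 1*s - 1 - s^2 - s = s^2 + 2*s + 1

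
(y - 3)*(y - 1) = y^2 - 4*y + 3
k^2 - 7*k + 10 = (k - 5)*(k - 2)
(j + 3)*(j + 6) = j^2 + 9*j + 18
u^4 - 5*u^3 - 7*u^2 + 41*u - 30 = (u - 5)*(u - 2)*(u - 1)*(u + 3)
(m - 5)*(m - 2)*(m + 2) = m^3 - 5*m^2 - 4*m + 20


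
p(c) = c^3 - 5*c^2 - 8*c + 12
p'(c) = 3*c^2 - 10*c - 8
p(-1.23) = 12.41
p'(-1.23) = 8.84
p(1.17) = -2.60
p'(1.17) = -15.59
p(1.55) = -8.69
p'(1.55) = -16.29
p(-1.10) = 13.42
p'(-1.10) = 6.63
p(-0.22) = 13.51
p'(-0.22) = -5.65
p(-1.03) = 13.84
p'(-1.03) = 5.48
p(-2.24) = -6.41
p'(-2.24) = 29.45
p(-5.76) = -298.91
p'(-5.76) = 149.13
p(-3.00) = -36.00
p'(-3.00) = 49.00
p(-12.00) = -2340.00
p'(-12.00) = 544.00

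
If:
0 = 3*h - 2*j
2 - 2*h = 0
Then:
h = 1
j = 3/2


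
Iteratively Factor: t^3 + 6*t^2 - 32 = (t + 4)*(t^2 + 2*t - 8) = (t + 4)^2*(t - 2)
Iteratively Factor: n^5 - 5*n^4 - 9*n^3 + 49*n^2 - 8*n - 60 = (n + 1)*(n^4 - 6*n^3 - 3*n^2 + 52*n - 60) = (n - 5)*(n + 1)*(n^3 - n^2 - 8*n + 12) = (n - 5)*(n + 1)*(n + 3)*(n^2 - 4*n + 4) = (n - 5)*(n - 2)*(n + 1)*(n + 3)*(n - 2)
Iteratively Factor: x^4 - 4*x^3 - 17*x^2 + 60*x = (x)*(x^3 - 4*x^2 - 17*x + 60) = x*(x - 5)*(x^2 + x - 12) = x*(x - 5)*(x + 4)*(x - 3)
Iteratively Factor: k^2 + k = (k + 1)*(k)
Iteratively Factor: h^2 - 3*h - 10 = (h - 5)*(h + 2)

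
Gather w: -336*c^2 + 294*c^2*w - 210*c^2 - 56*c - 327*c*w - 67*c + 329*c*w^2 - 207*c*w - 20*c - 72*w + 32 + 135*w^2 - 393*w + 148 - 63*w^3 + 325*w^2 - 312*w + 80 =-546*c^2 - 143*c - 63*w^3 + w^2*(329*c + 460) + w*(294*c^2 - 534*c - 777) + 260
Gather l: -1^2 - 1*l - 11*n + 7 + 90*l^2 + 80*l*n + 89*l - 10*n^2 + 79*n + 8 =90*l^2 + l*(80*n + 88) - 10*n^2 + 68*n + 14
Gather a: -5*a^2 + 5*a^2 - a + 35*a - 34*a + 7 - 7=0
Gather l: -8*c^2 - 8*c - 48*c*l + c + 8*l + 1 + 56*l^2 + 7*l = -8*c^2 - 7*c + 56*l^2 + l*(15 - 48*c) + 1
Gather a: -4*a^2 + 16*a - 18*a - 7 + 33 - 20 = -4*a^2 - 2*a + 6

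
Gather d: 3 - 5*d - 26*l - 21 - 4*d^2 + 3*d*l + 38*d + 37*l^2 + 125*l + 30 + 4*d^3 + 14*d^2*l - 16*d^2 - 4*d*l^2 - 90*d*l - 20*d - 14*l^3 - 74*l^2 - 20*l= 4*d^3 + d^2*(14*l - 20) + d*(-4*l^2 - 87*l + 13) - 14*l^3 - 37*l^2 + 79*l + 12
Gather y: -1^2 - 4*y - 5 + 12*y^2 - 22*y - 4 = 12*y^2 - 26*y - 10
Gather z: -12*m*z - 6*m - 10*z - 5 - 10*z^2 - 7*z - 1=-6*m - 10*z^2 + z*(-12*m - 17) - 6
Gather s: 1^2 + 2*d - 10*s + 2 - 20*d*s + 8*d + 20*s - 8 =10*d + s*(10 - 20*d) - 5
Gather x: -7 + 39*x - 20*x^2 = -20*x^2 + 39*x - 7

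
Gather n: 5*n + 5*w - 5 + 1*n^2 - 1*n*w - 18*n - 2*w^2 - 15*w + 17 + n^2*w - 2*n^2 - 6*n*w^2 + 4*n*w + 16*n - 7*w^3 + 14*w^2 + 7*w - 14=n^2*(w - 1) + n*(-6*w^2 + 3*w + 3) - 7*w^3 + 12*w^2 - 3*w - 2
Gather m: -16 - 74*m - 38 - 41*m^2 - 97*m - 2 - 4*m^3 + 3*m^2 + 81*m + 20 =-4*m^3 - 38*m^2 - 90*m - 36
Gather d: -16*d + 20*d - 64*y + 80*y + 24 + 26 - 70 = 4*d + 16*y - 20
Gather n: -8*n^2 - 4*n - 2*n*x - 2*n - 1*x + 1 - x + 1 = -8*n^2 + n*(-2*x - 6) - 2*x + 2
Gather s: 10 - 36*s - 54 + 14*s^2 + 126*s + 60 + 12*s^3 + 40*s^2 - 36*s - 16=12*s^3 + 54*s^2 + 54*s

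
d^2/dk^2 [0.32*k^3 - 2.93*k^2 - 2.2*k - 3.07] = 1.92*k - 5.86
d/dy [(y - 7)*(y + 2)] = 2*y - 5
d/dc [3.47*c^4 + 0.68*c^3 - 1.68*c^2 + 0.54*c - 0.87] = 13.88*c^3 + 2.04*c^2 - 3.36*c + 0.54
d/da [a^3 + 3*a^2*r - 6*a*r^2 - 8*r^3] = 3*a^2 + 6*a*r - 6*r^2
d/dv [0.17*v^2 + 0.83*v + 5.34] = 0.34*v + 0.83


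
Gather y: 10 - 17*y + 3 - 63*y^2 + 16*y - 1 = -63*y^2 - y + 12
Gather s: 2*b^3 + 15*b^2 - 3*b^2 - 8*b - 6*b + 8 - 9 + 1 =2*b^3 + 12*b^2 - 14*b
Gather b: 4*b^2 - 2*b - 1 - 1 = 4*b^2 - 2*b - 2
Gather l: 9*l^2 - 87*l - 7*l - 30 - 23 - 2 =9*l^2 - 94*l - 55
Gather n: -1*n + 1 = 1 - n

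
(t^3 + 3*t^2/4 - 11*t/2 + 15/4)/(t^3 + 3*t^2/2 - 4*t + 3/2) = (4*t - 5)/(2*(2*t - 1))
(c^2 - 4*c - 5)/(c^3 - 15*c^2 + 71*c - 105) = (c + 1)/(c^2 - 10*c + 21)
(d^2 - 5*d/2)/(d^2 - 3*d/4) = 2*(2*d - 5)/(4*d - 3)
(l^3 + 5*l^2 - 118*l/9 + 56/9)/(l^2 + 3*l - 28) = (l^2 - 2*l + 8/9)/(l - 4)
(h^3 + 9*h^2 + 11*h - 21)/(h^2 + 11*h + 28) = (h^2 + 2*h - 3)/(h + 4)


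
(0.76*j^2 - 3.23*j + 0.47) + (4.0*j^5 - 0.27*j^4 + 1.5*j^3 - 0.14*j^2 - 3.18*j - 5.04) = 4.0*j^5 - 0.27*j^4 + 1.5*j^3 + 0.62*j^2 - 6.41*j - 4.57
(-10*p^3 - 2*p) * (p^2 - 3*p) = -10*p^5 + 30*p^4 - 2*p^3 + 6*p^2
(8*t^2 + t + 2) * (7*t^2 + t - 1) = 56*t^4 + 15*t^3 + 7*t^2 + t - 2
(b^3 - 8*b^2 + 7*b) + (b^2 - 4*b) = b^3 - 7*b^2 + 3*b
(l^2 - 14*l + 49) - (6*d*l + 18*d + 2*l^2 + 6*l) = -6*d*l - 18*d - l^2 - 20*l + 49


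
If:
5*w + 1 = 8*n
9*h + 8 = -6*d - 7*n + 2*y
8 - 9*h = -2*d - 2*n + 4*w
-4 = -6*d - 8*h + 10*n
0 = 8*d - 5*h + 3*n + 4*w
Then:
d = 762/4229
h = 3528/4229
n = 1588/4229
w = 1695/4229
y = 40636/4229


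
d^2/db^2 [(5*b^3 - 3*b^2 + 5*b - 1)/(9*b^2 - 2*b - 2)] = 2*(461*b^3 - 345*b^2 + 384*b - 54)/(729*b^6 - 486*b^5 - 378*b^4 + 208*b^3 + 84*b^2 - 24*b - 8)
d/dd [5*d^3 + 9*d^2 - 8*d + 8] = 15*d^2 + 18*d - 8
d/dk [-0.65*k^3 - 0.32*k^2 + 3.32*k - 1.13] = -1.95*k^2 - 0.64*k + 3.32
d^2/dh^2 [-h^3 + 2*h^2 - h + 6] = 4 - 6*h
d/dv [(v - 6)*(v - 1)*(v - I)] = 3*v^2 - 2*v*(7 + I) + 6 + 7*I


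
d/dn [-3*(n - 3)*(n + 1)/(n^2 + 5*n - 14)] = 3*(-7*n^2 + 22*n - 43)/(n^4 + 10*n^3 - 3*n^2 - 140*n + 196)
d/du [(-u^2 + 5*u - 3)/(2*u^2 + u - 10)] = (-11*u^2 + 32*u - 47)/(4*u^4 + 4*u^3 - 39*u^2 - 20*u + 100)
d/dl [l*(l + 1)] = 2*l + 1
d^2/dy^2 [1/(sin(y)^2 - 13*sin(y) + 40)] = (-4*sin(y)^4 + 39*sin(y)^3 - 3*sin(y)^2 - 598*sin(y) + 258)/(sin(y)^2 - 13*sin(y) + 40)^3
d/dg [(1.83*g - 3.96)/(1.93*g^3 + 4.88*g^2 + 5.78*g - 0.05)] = (-7.0638*g^3 + 13.998*g^2 + 38.6496*g + 22.7973)/(3.7249*g^6 + 18.8368*g^5 + 46.1252*g^4 + 56.2198*g^3 + 32.9204*g^2 - 0.578*g + 0.0025)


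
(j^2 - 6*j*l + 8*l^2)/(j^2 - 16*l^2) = (j - 2*l)/(j + 4*l)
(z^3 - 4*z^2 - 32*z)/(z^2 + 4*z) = z - 8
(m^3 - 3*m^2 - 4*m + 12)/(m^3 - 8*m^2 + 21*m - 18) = (m + 2)/(m - 3)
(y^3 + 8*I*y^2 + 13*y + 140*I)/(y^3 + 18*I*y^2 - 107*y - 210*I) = (y - 4*I)/(y + 6*I)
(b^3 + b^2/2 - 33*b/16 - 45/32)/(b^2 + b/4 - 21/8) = (16*b^2 + 32*b + 15)/(4*(4*b + 7))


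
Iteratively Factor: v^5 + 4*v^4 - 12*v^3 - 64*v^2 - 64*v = (v + 2)*(v^4 + 2*v^3 - 16*v^2 - 32*v) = (v - 4)*(v + 2)*(v^3 + 6*v^2 + 8*v) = (v - 4)*(v + 2)*(v + 4)*(v^2 + 2*v) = v*(v - 4)*(v + 2)*(v + 4)*(v + 2)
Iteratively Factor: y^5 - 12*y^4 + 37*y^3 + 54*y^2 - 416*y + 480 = (y - 4)*(y^4 - 8*y^3 + 5*y^2 + 74*y - 120) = (y - 5)*(y - 4)*(y^3 - 3*y^2 - 10*y + 24) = (y - 5)*(y - 4)^2*(y^2 + y - 6) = (y - 5)*(y - 4)^2*(y - 2)*(y + 3)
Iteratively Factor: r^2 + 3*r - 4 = (r + 4)*(r - 1)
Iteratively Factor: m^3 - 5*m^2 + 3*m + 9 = (m - 3)*(m^2 - 2*m - 3) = (m - 3)*(m + 1)*(m - 3)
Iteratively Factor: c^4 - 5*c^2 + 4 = (c - 1)*(c^3 + c^2 - 4*c - 4) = (c - 1)*(c + 2)*(c^2 - c - 2) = (c - 2)*(c - 1)*(c + 2)*(c + 1)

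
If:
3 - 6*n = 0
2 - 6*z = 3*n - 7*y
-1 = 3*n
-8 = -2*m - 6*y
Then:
No Solution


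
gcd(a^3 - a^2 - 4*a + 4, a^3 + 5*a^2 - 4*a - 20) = a^2 - 4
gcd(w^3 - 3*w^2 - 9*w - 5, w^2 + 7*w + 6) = w + 1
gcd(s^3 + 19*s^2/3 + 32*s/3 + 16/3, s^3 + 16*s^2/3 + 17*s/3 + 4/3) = s^2 + 5*s + 4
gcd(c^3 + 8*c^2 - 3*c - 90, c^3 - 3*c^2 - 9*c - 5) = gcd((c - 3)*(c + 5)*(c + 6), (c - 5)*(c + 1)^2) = 1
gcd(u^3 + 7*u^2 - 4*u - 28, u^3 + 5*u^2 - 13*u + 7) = u + 7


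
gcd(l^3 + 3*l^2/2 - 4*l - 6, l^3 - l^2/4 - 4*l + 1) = l^2 - 4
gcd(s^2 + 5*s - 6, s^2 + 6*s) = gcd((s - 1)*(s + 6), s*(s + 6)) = s + 6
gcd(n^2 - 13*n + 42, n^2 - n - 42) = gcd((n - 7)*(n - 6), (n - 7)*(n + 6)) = n - 7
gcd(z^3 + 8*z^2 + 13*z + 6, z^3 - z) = z + 1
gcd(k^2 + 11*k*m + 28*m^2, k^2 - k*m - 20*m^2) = k + 4*m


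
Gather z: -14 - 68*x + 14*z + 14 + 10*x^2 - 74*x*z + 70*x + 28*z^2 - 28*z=10*x^2 + 2*x + 28*z^2 + z*(-74*x - 14)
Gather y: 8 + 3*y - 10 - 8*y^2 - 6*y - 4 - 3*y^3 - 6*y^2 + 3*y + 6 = -3*y^3 - 14*y^2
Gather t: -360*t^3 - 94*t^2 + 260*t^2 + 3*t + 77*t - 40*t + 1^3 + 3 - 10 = -360*t^3 + 166*t^2 + 40*t - 6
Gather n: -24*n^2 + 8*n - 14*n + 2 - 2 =-24*n^2 - 6*n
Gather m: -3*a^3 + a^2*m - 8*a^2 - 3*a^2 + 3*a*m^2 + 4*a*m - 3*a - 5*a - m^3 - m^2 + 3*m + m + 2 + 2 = -3*a^3 - 11*a^2 - 8*a - m^3 + m^2*(3*a - 1) + m*(a^2 + 4*a + 4) + 4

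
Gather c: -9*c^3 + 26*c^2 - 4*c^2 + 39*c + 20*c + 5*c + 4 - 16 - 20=-9*c^3 + 22*c^2 + 64*c - 32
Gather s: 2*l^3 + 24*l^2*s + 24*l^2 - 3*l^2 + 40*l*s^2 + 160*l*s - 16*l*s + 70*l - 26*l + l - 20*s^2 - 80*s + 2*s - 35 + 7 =2*l^3 + 21*l^2 + 45*l + s^2*(40*l - 20) + s*(24*l^2 + 144*l - 78) - 28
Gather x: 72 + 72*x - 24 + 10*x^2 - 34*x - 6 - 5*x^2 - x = 5*x^2 + 37*x + 42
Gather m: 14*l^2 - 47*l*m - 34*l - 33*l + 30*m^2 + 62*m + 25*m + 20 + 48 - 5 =14*l^2 - 67*l + 30*m^2 + m*(87 - 47*l) + 63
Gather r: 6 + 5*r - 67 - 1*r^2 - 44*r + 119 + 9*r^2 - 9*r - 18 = 8*r^2 - 48*r + 40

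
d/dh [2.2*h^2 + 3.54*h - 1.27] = 4.4*h + 3.54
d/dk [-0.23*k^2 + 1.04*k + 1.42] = 1.04 - 0.46*k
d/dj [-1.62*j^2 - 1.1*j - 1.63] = -3.24*j - 1.1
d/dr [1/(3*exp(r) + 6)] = -exp(r)/(3*(exp(r) + 2)^2)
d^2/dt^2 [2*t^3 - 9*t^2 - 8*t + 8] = 12*t - 18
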